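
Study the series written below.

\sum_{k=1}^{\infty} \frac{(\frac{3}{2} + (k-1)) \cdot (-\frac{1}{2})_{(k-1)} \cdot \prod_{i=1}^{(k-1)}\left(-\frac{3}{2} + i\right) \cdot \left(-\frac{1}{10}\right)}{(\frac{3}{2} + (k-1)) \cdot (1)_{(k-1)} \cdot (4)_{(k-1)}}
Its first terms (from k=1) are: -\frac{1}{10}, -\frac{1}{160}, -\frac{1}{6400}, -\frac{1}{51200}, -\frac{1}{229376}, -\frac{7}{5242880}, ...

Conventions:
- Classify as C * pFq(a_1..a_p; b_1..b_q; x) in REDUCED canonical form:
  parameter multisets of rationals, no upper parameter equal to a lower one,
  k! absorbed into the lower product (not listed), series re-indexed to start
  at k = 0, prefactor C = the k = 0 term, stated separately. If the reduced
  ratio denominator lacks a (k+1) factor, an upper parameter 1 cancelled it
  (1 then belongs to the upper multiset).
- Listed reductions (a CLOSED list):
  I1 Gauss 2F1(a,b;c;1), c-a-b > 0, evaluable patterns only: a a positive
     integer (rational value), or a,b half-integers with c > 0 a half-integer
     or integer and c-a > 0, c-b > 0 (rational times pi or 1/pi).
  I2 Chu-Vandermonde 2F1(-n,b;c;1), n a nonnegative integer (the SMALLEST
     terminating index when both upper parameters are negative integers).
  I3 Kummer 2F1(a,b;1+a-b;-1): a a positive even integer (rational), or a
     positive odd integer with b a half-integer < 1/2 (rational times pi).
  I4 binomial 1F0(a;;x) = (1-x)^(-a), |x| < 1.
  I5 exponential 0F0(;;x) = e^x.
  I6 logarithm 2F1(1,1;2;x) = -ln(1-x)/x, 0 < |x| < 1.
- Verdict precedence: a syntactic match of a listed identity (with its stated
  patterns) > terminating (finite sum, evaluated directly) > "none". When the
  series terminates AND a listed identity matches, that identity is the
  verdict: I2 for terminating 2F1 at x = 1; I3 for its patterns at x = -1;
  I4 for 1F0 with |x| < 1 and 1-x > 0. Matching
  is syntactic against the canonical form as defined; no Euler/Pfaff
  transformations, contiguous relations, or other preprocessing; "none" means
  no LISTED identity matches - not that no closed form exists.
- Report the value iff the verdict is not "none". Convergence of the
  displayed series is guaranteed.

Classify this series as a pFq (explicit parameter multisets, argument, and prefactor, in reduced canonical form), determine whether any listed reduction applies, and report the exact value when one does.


With C = -\frac{1}{10}: the canonical form is 2F1(-\frac{1}{2}, -\frac{1}{2}; 4; 1). Verdict at x = 1: the half-integer Gauss pattern (I1) matches (x = 1; upper {-\frac{1}{2}, -\frac{1}{2}} half-integers, c = 4 in the evaluable pattern). Value: \left(-\frac{2048}{6125}\right) / \pi.

Key observation: t_0 being -\frac{1}{10}, the running product (C = -1/10) telescopes to a rising factorial.
Ratio: r(k) = 1 * (k-\frac{1}{2}) (k-\frac{1}{2}) / [(k+4) (k+1)] ; factor over Q: parameters, x = 1, and C = -\frac{1}{10}.


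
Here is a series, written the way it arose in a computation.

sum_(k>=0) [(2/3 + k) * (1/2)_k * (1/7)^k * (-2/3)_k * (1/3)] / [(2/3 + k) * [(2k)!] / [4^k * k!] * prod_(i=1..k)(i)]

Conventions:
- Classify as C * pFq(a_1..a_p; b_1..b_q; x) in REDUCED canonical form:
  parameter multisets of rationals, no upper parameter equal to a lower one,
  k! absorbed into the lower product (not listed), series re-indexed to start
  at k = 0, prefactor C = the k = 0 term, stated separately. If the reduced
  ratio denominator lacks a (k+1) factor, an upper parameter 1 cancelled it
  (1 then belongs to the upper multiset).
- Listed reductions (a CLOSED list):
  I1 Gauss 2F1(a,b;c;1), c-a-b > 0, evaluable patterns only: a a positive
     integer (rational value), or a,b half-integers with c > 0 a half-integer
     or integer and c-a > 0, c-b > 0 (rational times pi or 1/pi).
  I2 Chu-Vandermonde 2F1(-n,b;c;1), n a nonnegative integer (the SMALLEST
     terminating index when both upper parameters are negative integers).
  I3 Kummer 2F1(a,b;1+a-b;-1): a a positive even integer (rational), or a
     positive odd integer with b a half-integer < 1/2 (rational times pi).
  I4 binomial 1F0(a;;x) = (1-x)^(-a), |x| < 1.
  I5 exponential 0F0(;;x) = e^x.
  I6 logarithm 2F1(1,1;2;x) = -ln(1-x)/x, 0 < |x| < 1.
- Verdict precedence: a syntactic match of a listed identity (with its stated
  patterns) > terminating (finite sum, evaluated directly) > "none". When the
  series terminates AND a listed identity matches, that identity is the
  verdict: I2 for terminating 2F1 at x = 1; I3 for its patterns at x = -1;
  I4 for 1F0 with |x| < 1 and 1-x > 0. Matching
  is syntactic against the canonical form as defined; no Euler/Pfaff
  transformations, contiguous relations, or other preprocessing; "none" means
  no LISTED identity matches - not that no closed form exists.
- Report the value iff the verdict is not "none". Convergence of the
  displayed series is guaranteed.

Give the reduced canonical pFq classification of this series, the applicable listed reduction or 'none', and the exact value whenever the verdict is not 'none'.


x = 1/7 here; the reduced form reads 1F0, upper {-2/3}, lower {-}, C = 1/3. Verdict: the binomial series (I4) matches (the 1F0 binomial series: exponent 2/3, x = 1/7). Hence: (1/3) * (6/7)^(2/3).

First insight: t_0 = 1/3 here, and the lower (2k)!/(4^k k!) block (C = 1/3, x = 1/7) is (1/2)_k.
Ratio: r(k) = (1/7) * (k-2/3) / [(k+1)] - rational; roots negated = parameters, x = (1/7), C = 1/3.


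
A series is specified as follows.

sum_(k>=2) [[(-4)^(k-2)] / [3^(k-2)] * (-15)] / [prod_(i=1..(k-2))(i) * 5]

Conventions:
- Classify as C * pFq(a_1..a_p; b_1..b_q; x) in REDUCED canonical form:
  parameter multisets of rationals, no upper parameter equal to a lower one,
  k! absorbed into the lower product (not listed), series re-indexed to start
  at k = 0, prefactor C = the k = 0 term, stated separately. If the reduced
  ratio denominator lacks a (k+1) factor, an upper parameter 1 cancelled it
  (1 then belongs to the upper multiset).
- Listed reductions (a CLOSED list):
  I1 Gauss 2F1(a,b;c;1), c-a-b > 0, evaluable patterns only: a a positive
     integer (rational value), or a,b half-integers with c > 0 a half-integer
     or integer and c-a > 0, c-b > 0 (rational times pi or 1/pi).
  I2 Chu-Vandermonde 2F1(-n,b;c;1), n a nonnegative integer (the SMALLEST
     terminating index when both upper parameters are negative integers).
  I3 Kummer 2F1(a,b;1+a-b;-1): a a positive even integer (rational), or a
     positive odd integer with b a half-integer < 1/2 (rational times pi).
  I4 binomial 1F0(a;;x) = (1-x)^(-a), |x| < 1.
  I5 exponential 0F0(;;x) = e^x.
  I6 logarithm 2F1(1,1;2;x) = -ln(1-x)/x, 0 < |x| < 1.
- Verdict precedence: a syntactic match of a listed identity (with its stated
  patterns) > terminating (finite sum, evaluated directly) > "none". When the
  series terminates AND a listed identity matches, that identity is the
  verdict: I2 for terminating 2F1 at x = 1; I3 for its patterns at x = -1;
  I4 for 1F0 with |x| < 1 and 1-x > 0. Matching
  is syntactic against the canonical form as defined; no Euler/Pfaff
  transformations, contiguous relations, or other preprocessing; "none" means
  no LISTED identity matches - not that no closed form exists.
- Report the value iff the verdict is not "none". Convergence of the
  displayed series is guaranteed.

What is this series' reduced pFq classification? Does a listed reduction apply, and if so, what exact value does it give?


The series (x = -4/3) is 0F0: upper {-}, lower {-}, prefactor -3. Verdict: exponential (I5) fires (the 0F0 exponential series at x = -4/3). Exact value: (-3) * e^(-4/3).

The tell: t_0 = -3 here, and the product of the first k integers (C = -3, x = -4/3) is k!.
Ratio: r(k) = (-4/3) * 1 / [(k+1)] - rational; roots negated = parameters, x = (-4/3), C = -3.


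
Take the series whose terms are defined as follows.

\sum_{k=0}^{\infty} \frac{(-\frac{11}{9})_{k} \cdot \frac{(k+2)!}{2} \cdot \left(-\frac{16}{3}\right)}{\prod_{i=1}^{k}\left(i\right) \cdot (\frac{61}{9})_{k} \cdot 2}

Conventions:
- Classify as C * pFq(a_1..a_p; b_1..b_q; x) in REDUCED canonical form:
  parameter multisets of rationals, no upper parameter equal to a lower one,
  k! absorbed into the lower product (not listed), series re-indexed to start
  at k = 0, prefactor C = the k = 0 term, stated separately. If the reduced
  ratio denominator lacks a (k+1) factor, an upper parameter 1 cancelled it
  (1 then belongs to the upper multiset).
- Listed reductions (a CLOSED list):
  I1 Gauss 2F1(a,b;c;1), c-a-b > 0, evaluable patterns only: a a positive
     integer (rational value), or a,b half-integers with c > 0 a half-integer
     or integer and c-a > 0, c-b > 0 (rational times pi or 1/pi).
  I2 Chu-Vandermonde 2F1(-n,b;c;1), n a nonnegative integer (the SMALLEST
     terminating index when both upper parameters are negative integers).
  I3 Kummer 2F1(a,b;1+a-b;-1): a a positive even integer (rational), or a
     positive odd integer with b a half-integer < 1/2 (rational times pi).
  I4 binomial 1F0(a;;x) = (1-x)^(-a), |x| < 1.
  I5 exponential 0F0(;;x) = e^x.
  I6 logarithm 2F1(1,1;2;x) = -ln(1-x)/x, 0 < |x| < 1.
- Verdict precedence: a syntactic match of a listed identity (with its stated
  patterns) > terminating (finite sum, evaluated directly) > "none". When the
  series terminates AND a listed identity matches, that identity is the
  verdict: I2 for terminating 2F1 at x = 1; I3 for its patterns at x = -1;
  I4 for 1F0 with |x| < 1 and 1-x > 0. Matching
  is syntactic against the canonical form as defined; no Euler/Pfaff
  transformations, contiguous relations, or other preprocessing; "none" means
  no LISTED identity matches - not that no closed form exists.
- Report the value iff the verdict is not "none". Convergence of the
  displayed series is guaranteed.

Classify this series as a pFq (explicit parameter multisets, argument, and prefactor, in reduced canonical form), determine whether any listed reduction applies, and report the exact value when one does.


Canonical form: C = -\frac{8}{3} times 2F1 with upper {-\frac{11}{9}, 3}, lower {\frac{61}{9}}, x = 1. Verdict: Gauss's theorem (I1) matches (x = 1: the Gamma ratio telescopes since c-a-b = 5 > 0 and a = 3 in Z>0). Sum: -\frac{304096}{229635}.

Structural cue: from the first term -\frac{8}{3}: the factorial ratio (C = -8/3) (k+a-1)!/(a-1)! is a rising factorial (a)_k.
Term ratio: r(k) = 1 * (k-\frac{11}{9}) (k+3) / [(k+\frac{61}{9}) (k+1)] - rational; roots negated = parameters, x = 1, C = -\frac{8}{3}.


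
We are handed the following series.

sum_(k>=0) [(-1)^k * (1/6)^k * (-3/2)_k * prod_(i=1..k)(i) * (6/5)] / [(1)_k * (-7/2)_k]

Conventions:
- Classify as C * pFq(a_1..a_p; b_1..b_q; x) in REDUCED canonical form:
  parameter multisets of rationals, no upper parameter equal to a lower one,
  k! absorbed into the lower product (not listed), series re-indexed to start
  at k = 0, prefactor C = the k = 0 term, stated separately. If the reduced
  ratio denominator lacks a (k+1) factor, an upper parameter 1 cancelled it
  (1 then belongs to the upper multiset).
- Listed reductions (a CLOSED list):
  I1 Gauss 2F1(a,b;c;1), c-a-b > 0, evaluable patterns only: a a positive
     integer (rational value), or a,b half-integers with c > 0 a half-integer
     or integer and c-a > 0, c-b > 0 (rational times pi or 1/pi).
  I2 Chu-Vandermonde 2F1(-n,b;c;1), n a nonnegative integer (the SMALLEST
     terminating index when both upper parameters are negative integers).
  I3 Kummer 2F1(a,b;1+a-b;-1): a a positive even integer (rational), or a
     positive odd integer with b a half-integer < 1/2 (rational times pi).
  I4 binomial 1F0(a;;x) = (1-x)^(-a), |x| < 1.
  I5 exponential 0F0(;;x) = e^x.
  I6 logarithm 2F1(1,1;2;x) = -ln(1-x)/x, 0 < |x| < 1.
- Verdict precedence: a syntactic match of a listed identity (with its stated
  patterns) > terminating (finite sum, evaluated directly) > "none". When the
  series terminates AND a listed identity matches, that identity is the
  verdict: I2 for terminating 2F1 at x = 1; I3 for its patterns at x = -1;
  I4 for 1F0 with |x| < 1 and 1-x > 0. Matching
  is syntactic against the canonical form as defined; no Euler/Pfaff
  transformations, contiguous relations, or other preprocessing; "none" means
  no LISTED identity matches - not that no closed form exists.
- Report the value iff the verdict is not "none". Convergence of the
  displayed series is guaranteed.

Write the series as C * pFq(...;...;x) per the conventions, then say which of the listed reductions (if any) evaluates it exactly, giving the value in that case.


x = -1/6 here; the reduced form reads 2F1, upper {-3/2, 1}, lower {-7/2}, C = 6/5. Verdict: no listed reduction: x = -1/6 and upper {-3/2, 1} fail every I1-I6 pattern.

Structural cue: x = (-1/6) and (1)_k (C = 6/5, x = -1/6) is k! itself.
Consecutive-term ratio: r(k) = (-1/6) * (k-3/2) (k+1) / [(k-7/2) (k+1)] - rational in k, leading ratio (-1/6); with t_0 = 6/5, classification follows.


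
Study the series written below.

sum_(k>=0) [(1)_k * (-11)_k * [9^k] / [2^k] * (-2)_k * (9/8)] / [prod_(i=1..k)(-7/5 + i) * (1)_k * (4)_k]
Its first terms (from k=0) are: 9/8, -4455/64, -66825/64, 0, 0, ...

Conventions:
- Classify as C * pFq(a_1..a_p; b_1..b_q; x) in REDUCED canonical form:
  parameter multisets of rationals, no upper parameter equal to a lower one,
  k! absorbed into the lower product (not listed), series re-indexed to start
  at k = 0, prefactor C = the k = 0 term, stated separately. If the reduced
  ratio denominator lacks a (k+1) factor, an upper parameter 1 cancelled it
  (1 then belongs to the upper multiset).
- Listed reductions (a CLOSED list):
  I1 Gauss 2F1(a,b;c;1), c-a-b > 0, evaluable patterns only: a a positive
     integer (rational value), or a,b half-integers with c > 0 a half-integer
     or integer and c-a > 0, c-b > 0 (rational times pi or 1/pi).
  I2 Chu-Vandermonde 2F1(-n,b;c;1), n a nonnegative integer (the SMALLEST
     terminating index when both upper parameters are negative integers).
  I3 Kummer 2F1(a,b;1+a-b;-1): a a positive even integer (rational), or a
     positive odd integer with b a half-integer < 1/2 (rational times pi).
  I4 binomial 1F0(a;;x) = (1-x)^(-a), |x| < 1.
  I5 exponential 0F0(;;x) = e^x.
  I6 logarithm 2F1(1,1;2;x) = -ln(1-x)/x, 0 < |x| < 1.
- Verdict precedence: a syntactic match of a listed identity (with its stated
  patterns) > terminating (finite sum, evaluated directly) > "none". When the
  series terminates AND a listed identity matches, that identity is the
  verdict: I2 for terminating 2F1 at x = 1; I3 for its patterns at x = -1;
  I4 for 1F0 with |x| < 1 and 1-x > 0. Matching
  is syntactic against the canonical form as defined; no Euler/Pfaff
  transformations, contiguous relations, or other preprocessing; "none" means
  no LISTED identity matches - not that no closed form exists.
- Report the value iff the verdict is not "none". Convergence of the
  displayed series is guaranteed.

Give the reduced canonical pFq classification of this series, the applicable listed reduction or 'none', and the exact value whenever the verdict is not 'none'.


Key observation: with t_0 = 9/8, (1)_k (C = 9/8) is k! itself.
Term ratio: r(k) = (9/2) * (k-11) (k-2) (k+1) / [(k-2/5) (k+4) (k+1)] - poly over poly, x = (9/2) from leading terms; C = 9/8 at k = 0.

This is 9/8 * 3F2(-11, -2, 1; -2/5, 4; 9/2) in reduced canonical form. Verdict: terminating - upper parameter -2 makes this a finite sum (last index 2), evaluated exactly. Hence: -8901/8.


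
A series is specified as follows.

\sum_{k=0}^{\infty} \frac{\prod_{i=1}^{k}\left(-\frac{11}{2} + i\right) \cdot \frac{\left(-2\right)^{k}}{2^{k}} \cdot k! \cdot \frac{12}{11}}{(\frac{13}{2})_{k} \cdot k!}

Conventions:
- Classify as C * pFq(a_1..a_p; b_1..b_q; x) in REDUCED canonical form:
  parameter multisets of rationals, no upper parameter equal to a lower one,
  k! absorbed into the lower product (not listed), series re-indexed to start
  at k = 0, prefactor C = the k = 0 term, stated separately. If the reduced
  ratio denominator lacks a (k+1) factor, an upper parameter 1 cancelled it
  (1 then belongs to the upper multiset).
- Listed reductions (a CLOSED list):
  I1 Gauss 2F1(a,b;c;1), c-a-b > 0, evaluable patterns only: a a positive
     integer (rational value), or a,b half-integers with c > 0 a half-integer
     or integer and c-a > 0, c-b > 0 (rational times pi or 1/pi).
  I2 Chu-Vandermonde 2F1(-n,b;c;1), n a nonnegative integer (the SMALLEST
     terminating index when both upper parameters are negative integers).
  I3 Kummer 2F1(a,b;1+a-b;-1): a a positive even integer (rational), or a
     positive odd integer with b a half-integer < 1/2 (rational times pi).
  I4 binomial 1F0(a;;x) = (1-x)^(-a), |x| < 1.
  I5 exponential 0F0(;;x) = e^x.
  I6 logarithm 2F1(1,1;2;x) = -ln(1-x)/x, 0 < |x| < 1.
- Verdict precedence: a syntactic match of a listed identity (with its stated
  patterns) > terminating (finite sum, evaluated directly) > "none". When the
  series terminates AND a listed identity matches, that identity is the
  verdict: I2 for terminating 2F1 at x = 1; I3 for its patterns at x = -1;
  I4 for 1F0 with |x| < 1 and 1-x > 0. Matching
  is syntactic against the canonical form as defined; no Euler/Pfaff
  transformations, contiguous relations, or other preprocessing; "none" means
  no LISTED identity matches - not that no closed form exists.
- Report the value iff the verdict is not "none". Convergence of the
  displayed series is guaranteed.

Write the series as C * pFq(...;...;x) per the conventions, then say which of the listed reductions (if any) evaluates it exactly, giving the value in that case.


x = -1 here; the reduced form reads 2F1, upper {-\frac{9}{2}, 1}, lower {\frac{13}{2}}, C = \frac{12}{11}. Verdict: Kummer (I3) matches (x = -1; c = \frac{13}{2} equals 1+a-b for upper {-\frac{9}{2}, 1}: listed pattern). Its exact value is \frac{189}{256} \cdot \pi.

Key observation: with t_0 = \frac{12}{11}, the factorial ratio (C = 12/11, x = -1) (k+a-1)!/(a-1)! is a rising factorial (a)_k.
Term ratio: r(k) = -1 * (k-\frac{9}{2}) (k+1) / [(k+\frac{13}{2}) (k+1)] ; factor over Q: parameters, x = -1, and C = \frac{12}{11}.


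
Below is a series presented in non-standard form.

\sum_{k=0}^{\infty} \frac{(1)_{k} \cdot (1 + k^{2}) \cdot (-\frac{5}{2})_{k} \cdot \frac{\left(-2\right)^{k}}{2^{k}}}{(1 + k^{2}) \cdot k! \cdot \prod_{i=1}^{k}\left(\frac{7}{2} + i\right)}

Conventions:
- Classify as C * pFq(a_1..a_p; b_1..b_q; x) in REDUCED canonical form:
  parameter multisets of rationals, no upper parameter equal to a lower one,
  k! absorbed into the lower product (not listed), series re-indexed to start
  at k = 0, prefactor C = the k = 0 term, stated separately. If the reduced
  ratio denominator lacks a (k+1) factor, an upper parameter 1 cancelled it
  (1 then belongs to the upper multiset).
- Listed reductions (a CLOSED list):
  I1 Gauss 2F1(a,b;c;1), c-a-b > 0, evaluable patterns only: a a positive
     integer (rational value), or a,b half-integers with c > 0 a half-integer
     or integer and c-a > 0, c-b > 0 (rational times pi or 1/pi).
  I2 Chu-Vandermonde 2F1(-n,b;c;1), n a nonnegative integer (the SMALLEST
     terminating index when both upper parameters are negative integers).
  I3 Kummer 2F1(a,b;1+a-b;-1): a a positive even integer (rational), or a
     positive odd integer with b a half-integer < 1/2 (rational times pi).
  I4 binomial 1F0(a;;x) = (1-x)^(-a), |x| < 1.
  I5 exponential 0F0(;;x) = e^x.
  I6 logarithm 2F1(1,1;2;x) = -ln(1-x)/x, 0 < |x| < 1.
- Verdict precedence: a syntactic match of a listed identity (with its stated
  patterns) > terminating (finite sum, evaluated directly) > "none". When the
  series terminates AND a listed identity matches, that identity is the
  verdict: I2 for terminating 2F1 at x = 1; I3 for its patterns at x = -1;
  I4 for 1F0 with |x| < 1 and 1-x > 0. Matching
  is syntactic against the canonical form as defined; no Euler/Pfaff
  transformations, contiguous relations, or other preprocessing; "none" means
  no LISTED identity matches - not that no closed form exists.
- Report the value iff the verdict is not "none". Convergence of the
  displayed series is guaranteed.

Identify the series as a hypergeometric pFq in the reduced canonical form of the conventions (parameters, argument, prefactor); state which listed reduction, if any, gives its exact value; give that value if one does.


Canonical form: C = 1 times 2F1 with upper {-\frac{5}{2}, 1}, lower {\frac{9}{2}}, x = -1. Verdict: Kummer's theorem (I3) applies (x = -1; c = \frac{9}{2} equals 1+a-b for upper {-\frac{5}{2}, 1}: listed pattern). Hence: \frac{35}{64} \cdot \pi.

Structural cue: t_0 being 1, the lower running product (C = 1) is a rising factorial.
Adjacent-term ratio: r(k) = -1 * (k-\frac{5}{2}) (k+1) / [(k+\frac{9}{2}) (k+1)] - rational in k. x = -1; t_0 = 1; negate the roots.


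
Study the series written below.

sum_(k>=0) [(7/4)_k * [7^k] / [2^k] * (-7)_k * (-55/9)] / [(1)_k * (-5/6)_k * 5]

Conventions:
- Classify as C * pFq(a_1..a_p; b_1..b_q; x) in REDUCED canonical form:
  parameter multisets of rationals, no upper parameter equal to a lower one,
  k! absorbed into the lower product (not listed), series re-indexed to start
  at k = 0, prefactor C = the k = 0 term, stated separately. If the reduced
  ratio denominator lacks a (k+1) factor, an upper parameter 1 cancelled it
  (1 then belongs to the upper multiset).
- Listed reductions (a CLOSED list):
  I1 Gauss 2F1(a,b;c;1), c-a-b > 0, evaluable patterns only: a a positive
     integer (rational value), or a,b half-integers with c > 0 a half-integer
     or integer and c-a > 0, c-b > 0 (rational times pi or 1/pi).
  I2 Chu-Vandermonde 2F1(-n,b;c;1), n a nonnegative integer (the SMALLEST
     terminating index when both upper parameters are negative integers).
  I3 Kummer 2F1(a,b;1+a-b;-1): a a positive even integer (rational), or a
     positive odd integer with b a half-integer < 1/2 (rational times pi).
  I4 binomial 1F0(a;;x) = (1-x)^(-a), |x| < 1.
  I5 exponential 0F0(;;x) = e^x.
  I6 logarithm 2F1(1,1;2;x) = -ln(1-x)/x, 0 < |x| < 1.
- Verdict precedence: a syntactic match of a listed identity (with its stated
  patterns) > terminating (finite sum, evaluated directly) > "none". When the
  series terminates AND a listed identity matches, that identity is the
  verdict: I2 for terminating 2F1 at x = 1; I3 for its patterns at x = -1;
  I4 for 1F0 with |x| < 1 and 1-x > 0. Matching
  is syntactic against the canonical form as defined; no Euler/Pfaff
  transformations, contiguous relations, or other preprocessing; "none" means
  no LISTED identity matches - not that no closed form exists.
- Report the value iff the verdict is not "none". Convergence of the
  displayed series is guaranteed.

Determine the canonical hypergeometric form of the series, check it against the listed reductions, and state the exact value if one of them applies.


The series (x = 7/2) is 2F1: upper {-7, 7/4}, lower {-5/6}, prefactor -11/9. Verdict: terminating at k = 7: the factor (-7)_k kills every later term; summing the 8 survivors is exact. Exact value: -85244524700159/47923200.

Structural cue: t_0 being -11/9, the two geometric factors (C = -11/9) combine into one argument.
Consecutive-term ratio: r(k) = (7/2) * (k-7) (k+7/4) / [(k-5/6) (k+1)] - rational in k, leading ratio (7/2); with t_0 = -11/9, classification follows.


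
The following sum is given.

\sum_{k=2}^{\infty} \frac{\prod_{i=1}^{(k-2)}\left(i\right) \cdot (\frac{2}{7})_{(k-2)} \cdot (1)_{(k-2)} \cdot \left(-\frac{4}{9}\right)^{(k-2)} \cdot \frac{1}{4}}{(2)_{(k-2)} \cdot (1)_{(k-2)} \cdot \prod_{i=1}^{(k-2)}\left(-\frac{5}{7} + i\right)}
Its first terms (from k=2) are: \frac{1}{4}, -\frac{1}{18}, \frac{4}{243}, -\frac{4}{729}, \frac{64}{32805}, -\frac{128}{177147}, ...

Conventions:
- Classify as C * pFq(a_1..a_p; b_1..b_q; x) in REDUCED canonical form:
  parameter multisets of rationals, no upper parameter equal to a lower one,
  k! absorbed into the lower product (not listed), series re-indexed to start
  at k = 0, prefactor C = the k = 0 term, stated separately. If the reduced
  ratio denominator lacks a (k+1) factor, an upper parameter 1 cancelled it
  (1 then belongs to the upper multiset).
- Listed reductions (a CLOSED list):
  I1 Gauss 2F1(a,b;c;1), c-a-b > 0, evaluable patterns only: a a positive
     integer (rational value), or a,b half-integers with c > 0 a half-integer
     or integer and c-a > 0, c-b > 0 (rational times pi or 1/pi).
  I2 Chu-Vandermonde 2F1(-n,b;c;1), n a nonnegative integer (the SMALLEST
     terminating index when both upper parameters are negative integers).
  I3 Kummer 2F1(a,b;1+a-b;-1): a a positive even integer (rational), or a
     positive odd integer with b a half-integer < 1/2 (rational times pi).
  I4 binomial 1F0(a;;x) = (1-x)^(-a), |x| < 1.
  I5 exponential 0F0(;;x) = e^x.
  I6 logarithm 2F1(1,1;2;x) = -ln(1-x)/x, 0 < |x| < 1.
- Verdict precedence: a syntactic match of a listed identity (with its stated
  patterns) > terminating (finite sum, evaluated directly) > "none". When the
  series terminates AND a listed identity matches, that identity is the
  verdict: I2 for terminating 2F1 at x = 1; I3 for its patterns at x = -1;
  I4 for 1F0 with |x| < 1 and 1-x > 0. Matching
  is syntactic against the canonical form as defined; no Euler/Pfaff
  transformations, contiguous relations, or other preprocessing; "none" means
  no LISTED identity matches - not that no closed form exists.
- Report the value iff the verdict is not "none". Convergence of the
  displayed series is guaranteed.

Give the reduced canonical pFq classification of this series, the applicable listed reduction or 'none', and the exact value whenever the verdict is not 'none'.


The series (x = -\frac{4}{9}) is 2F1: upper {1, 1}, lower {2}, prefactor \frac{1}{4}. Verdict: logarithm (I6) fires (the logarithm: parameters (1,1;2), x = -\frac{4}{9}). Its exact value is \frac{9}{16} \cdot \ln\left(\frac{13}{9}\right).

First insight: t_0 being \frac{1}{4}, (1)_k (C = 1/4, x = -4/9) is k! itself.
Term ratio: r(k) = -\frac{4}{9} * (k+1) (k+1) / [(k+2) (k+1)] ; factor over Q: parameters, x = -\frac{4}{9}, and C = \frac{1}{4}.


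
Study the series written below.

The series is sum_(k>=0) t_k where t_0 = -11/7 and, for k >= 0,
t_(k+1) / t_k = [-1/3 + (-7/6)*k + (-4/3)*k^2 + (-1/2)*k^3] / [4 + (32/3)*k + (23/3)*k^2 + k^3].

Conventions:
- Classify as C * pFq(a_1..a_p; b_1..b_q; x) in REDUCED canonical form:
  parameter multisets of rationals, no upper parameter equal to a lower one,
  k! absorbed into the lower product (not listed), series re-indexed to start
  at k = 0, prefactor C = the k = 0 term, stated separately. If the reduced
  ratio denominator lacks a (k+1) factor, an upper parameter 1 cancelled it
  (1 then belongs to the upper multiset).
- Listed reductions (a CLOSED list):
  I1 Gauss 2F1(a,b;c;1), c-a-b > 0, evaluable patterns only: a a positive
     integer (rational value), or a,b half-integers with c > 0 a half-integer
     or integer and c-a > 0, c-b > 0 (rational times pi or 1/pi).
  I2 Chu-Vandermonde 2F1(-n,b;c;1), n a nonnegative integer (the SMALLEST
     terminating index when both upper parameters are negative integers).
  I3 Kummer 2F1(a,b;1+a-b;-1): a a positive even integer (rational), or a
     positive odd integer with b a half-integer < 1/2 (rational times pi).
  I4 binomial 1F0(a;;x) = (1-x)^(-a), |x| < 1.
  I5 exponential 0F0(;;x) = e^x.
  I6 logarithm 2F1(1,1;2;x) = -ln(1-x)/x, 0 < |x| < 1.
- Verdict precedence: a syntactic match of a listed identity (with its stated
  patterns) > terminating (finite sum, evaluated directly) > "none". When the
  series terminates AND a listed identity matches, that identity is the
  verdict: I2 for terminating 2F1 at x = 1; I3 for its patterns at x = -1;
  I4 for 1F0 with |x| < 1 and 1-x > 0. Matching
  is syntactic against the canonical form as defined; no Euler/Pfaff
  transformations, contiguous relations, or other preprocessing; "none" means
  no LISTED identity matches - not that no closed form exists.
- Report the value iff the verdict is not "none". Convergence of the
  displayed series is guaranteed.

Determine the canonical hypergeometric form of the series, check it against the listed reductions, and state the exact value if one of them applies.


At argument -1/2: a 2F1 with upper {1, 1}, lower {6}, scaled by C = -11/7. Verdict: none (x = -1/2): each listed identity misses the multisets {1, 1} ; {6}.

Key step: t_0 being -11/7, the ratio is unreduced: k + 2/3 divides both sides (C = -11/7).
Consecutive-term ratio: r(k) = (-1/2) * (k+1) (k+1) / [(k+6) (k+1)] - poly over poly, x = (-1/2) from leading terms; C = -11/7 at k = 0.


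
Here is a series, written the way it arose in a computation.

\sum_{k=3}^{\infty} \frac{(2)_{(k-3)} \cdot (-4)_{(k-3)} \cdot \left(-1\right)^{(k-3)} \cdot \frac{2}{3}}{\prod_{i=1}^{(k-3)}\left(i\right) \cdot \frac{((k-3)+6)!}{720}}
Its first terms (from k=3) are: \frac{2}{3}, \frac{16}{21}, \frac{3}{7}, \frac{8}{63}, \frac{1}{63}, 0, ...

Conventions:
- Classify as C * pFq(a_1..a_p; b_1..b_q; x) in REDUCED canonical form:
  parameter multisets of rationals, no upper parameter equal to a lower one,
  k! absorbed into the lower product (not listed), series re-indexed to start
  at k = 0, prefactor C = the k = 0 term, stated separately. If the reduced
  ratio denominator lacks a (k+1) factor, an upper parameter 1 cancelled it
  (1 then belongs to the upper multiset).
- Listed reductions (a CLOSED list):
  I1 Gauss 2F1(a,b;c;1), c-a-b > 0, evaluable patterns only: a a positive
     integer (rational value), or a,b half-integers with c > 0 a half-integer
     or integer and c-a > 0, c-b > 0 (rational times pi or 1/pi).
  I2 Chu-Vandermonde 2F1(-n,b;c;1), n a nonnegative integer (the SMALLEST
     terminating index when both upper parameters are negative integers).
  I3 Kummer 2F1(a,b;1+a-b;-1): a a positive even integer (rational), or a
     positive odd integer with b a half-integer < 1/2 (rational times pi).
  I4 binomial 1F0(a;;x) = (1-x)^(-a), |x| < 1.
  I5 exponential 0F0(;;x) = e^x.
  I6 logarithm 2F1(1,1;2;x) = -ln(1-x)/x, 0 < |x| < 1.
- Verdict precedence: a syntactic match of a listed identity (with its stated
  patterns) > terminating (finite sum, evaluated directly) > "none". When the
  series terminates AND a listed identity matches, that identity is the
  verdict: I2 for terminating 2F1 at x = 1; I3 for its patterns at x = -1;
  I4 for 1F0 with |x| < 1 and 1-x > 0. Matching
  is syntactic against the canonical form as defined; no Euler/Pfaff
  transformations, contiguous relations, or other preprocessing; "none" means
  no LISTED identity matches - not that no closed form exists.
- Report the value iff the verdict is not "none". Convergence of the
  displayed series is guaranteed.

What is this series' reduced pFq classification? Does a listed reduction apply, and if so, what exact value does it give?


Classification (C = \frac{2}{3}): 2F1 with upper {-4, 2}, lower {7}, argument x = -1. Verdict: Kummer (I3) fires (x = -1; c = 7 equals 1+a-b for upper {-4, 2}: listed pattern). Its exact value is 2.

Key step: from the first term \frac{2}{3}: the product of the first k integers (C = 2/3) is k!.
Step ratio: r(k) = -1 * (k-4) (k+2) / [(k+7) (k+1)] - rational in k, leading ratio -1; with t_0 = \frac{2}{3}, classification follows.


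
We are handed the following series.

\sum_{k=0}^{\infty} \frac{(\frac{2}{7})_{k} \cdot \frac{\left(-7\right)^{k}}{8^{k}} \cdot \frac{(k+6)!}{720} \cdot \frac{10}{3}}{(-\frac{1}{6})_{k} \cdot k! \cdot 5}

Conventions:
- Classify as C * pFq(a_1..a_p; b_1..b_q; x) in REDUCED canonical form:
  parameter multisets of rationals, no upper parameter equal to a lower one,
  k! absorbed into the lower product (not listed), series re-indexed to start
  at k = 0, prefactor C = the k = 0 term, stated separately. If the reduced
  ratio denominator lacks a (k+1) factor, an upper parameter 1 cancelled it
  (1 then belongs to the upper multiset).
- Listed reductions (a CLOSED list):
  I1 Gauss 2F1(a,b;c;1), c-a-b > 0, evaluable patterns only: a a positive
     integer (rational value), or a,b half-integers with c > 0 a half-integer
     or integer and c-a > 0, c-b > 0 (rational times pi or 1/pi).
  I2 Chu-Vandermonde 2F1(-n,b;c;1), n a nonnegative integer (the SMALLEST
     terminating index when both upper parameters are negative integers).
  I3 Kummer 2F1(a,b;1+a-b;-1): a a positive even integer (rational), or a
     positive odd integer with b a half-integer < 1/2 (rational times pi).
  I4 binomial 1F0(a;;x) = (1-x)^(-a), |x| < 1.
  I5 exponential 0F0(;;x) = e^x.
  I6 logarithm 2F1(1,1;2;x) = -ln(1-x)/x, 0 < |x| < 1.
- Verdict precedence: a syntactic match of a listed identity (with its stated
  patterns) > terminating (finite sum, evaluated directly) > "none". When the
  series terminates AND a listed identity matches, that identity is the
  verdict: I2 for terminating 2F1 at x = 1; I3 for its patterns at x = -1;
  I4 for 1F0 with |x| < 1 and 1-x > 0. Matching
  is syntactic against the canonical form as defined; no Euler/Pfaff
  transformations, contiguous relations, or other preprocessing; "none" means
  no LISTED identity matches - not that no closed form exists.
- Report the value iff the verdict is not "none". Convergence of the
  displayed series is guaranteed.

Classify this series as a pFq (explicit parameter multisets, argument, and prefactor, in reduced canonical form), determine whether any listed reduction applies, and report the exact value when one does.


At argument -\frac{7}{8}: a 2F1 with upper {\frac{2}{7}, 7}, lower {-\frac{1}{6}}, scaled by C = \frac{2}{3}. Verdict: none. No listed pattern accepts 2F1(\frac{2}{7}, 7; -\frac{1}{6}; -\frac{7}{8}).

The tell: t_0 = \frac{2}{3} here, and the factorial ratio (prefactor 2/3) (k+a-1)!/(a-1)! is a rising factorial (a)_k.
Adjacent-term ratio: r(k) = -\frac{7}{8} * (k+\frac{2}{7}) (k+7) / [(k-\frac{1}{6}) (k+1)] - poly over poly, x = -\frac{7}{8} from leading terms; C = \frac{2}{3} at k = 0.


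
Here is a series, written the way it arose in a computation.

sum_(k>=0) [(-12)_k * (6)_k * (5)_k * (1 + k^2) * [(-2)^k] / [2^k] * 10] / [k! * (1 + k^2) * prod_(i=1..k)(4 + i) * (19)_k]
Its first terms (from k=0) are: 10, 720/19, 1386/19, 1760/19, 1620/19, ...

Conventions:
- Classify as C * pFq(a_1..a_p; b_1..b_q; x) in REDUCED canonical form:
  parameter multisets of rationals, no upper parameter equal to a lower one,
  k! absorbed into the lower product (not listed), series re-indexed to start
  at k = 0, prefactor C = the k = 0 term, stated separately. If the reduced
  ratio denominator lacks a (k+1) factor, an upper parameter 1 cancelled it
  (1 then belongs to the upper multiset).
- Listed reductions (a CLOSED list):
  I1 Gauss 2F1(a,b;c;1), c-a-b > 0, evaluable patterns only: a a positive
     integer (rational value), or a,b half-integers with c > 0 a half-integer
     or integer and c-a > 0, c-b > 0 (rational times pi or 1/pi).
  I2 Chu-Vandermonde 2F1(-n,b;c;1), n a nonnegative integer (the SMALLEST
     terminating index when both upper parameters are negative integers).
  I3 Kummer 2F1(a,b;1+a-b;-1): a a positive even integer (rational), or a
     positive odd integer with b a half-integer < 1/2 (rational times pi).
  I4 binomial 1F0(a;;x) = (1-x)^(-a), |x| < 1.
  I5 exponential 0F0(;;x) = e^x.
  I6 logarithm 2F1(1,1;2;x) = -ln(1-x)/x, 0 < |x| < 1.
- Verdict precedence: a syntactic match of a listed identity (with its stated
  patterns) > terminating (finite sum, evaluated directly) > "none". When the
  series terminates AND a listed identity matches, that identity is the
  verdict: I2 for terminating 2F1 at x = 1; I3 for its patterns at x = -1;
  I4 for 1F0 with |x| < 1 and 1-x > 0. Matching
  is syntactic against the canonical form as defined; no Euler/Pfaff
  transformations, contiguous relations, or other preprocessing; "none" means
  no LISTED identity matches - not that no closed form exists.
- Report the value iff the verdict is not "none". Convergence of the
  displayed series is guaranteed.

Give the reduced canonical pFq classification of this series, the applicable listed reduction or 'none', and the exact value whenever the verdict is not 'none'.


Structural cue: t_0 = 10 here, and the lower running product (prefactor 10) is a rising factorial.
Step ratio: r(k) = (-1) * (k-12) (k+6) / [(k+19) (k+1)] - rational; roots negated = parameters, x = (-1), C = 10.

At argument -1: a 2F1 with upper {-12, 6}, lower {19}, scaled by C = 10. Verdict: Kummer's theorem (I3) matches (x = -1; c = 19 equals 1+a-b for upper {-12, 6}: listed pattern). Its exact value is 408.


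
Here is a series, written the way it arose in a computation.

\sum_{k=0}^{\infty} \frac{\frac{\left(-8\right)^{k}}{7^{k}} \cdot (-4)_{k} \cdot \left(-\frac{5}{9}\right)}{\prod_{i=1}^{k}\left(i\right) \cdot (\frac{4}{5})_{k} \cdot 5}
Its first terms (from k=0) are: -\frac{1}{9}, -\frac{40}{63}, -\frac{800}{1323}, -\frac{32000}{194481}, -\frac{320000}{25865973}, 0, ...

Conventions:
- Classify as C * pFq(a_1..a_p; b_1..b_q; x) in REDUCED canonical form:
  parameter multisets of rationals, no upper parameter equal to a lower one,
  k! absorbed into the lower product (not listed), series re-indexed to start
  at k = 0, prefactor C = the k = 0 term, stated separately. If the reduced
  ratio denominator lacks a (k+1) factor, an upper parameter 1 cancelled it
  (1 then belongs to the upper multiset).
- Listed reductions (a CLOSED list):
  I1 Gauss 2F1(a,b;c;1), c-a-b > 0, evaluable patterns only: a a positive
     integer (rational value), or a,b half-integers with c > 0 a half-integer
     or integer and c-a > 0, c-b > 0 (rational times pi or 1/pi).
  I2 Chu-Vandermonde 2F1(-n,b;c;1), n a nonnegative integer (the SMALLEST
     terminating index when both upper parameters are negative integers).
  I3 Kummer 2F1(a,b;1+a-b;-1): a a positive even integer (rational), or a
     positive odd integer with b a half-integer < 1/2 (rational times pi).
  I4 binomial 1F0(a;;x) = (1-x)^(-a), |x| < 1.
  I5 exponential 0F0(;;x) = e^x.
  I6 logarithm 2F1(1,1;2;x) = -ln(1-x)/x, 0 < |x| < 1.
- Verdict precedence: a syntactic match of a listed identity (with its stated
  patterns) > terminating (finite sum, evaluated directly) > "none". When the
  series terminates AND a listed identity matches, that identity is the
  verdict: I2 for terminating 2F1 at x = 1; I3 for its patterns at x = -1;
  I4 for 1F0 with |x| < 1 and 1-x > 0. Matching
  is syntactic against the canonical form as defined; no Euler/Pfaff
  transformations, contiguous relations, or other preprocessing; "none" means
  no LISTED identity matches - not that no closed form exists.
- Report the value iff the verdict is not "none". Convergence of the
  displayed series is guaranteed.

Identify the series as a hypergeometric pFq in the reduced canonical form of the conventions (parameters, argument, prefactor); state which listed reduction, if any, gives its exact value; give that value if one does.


The series (x = -\frac{8}{7}) is 1F1: upper {-4}, lower {\frac{4}{5}}, prefactor -\frac{1}{9}. Verdict: terminating. With -4 upstairs the series is a 5-term polynomial sum; evaluated term by term. Exact value: -\frac{39513637}{25865973}.

The tell: t_0 = -\frac{1}{9} here, and the constant factors (prefactor -1/9) combine into one prefactor.
Step ratio: r(k) = -\frac{8}{7} * (k-4) / [(k+\frac{4}{5}) (k+1)] - rational; roots negated = parameters, x = -\frac{8}{7}, C = -\frac{1}{9}.


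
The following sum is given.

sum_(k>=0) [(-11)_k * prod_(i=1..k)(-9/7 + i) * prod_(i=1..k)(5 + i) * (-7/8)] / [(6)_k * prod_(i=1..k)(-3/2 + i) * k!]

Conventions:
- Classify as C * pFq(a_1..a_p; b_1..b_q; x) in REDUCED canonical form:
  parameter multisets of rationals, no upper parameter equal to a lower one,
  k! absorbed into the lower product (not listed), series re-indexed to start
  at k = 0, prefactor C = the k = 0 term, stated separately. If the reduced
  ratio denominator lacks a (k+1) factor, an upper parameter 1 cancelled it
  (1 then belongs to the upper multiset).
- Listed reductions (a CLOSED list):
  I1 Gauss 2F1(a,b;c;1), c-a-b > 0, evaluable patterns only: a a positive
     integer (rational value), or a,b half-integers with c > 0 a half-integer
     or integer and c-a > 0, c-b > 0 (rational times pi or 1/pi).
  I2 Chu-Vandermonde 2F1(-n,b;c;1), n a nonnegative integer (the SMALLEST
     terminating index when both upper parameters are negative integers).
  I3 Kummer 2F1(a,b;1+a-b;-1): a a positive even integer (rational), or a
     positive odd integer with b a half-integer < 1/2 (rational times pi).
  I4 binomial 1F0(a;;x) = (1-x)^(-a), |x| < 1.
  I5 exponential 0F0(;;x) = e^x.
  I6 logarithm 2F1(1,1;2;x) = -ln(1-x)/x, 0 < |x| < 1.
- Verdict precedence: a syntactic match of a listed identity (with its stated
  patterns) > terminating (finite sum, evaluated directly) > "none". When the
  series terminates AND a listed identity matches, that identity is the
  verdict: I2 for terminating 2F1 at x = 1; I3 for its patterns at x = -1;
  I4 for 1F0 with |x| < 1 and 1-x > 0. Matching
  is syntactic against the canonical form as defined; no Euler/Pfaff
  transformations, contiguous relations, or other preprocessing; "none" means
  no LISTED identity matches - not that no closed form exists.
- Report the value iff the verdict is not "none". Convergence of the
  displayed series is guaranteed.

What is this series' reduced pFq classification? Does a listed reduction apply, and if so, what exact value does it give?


Classification (C = -7/8): 2F1 with upper {-11, -2/7}, lower {-1/2}, argument x = 1. Verdict (x = 1): Chu-Vandermonde (I2) applies (terminating 2F1 at x = 1 with n = 11, b = -2/7, c = -1/2). Its exact value is -293504904405/268916437048.

Structural cue: t_0 = -7/8 here, and the running product (prefactor -7/8) telescopes to a rising factorial.
Step ratio: r(k) = 1 * (k-11) (k-2/7) / [(k-1/2) (k+1)] - rational; roots negated = parameters, x = 1, C = -7/8.
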